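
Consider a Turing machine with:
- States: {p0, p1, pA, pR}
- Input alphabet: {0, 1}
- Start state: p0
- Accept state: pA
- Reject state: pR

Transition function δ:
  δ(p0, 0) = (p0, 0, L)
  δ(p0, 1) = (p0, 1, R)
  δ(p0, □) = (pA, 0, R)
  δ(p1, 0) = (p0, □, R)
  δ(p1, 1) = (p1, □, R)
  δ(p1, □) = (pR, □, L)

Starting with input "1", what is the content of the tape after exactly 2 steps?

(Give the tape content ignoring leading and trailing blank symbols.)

Execution trace:
Initial: [p0]1
Step 1: δ(p0, 1) = (p0, 1, R) → 1[p0]□
Step 2: δ(p0, □) = (pA, 0, R) → 10[pA]□

The machine reaches the accept state pA and halts.

After 2 steps, the tape (ignoring leading/trailing blanks) is: 10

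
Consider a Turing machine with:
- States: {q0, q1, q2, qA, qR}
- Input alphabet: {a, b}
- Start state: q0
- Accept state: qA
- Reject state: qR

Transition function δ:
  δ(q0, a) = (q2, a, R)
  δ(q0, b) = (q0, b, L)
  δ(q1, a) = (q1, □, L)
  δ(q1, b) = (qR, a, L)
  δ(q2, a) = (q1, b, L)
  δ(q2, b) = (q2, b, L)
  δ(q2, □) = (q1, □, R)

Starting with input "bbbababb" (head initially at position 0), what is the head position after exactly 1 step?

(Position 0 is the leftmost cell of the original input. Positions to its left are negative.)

Execution trace (head position shown):
Step 0: [q0]bbbababb  (head at position 0)
Step 1: move left → [q0]□bbbababb  (head at position -1)

After 1 step, the head is at position -1.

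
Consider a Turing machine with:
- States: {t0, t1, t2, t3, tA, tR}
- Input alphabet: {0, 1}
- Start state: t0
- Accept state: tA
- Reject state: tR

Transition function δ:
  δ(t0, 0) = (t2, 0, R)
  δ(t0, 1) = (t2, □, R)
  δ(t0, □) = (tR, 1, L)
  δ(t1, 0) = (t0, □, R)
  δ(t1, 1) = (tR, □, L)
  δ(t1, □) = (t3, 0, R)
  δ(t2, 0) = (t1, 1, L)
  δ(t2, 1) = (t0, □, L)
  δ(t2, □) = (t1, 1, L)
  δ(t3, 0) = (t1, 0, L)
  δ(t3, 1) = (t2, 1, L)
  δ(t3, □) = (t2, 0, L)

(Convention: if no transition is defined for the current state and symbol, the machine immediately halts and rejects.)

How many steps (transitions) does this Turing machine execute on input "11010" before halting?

Execution trace:
Initial: [t0]11010
Step 1: δ(t0, 1) = (t2, □, R) → □[t2]1010
Step 2: δ(t2, 1) = (t0, □, L) → [t0]□□010
Step 3: δ(t0, □) = (tR, 1, L) → [tR]□1□010

The machine reaches the reject state tR and halts.

The machine executed 3 steps before halting.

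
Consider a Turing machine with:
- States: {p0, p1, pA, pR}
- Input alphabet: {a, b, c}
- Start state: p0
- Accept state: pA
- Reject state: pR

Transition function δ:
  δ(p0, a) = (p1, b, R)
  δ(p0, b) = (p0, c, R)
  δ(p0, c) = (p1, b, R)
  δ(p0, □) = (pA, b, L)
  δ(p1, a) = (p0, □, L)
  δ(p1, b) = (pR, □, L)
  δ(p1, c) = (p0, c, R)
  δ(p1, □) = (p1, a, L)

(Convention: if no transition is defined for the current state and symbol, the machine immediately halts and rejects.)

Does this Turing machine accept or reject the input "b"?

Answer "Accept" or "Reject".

Execution trace:
Initial: [p0]b
Step 1: δ(p0, b) = (p0, c, R) → c[p0]□
Step 2: δ(p0, □) = (pA, b, L) → [pA]cb

The machine reaches the accept state pA and halts.

Answer: Accept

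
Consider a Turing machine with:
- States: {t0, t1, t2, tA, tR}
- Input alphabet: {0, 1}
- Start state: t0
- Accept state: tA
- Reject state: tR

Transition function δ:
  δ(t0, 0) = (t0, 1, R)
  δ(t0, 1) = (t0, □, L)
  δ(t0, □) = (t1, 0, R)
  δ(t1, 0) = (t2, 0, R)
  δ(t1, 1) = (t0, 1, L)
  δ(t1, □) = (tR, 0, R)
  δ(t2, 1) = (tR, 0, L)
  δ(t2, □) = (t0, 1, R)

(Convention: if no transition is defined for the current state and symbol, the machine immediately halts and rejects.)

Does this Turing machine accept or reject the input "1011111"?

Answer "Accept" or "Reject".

Execution trace:
Initial: [t0]1011111
Step 1: δ(t0, 1) = (t0, □, L) → [t0]□□011111
Step 2: δ(t0, □) = (t1, 0, R) → 0[t1]□011111
Step 3: δ(t1, □) = (tR, 0, R) → 00[tR]011111

The machine reaches the reject state tR and halts.

Answer: Reject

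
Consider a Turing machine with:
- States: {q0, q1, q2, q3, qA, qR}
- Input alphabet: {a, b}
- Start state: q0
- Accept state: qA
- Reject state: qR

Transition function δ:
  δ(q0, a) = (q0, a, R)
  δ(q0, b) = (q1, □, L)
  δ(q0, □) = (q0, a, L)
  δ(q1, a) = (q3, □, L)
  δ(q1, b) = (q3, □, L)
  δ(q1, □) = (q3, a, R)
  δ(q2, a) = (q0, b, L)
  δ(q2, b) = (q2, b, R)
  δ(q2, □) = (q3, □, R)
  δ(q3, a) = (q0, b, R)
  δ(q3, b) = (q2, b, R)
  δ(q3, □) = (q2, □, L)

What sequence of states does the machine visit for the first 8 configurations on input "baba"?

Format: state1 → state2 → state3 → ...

Execution trace:
Initial: [q0]baba
Step 1: δ(q0, b) = (q1, □, L) → [q1]□□aba
Step 2: δ(q1, □) = (q3, a, R) → a[q3]□aba
Step 3: δ(q3, □) = (q2, □, L) → [q2]a□aba
Step 4: δ(q2, a) = (q0, b, L) → [q0]□b□aba
Step 5: δ(q0, □) = (q0, a, L) → [q0]□ab□aba
Step 6: δ(q0, □) = (q0, a, L) → [q0]□aab□aba
Step 7: δ(q0, □) = (q0, a, L) → [q0]□aaab□aba

State sequence: q0 → q1 → q3 → q2 → q0 → q0 → q0 → q0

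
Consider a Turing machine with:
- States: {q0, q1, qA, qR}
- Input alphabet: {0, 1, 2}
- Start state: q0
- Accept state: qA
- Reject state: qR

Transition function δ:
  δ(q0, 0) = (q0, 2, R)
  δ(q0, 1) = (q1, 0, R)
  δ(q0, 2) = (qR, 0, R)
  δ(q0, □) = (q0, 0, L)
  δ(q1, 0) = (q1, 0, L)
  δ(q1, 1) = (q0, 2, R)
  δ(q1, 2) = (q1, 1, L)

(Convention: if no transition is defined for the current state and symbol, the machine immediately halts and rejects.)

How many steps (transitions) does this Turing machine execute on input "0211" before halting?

Execution trace:
Initial: [q0]0211
Step 1: δ(q0, 0) = (q0, 2, R) → 2[q0]211
Step 2: δ(q0, 2) = (qR, 0, R) → 20[qR]11

The machine reaches the reject state qR and halts.

The machine executed 2 steps before halting.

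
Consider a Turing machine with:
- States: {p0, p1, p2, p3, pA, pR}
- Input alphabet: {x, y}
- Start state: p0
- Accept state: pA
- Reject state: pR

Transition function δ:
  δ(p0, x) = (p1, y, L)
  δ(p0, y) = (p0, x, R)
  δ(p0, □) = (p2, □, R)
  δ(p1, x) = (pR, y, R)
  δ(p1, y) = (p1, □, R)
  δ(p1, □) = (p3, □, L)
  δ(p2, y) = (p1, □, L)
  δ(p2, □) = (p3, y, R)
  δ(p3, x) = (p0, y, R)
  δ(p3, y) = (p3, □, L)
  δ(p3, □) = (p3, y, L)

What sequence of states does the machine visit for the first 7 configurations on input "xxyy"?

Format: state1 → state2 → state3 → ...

Execution trace:
Initial: [p0]xxyy
Step 1: δ(p0, x) = (p1, y, L) → [p1]□yxyy
Step 2: δ(p1, □) = (p3, □, L) → [p3]□□yxyy
Step 3: δ(p3, □) = (p3, y, L) → [p3]□y□yxyy
Step 4: δ(p3, □) = (p3, y, L) → [p3]□yy□yxyy
Step 5: δ(p3, □) = (p3, y, L) → [p3]□yyy□yxyy
Step 6: δ(p3, □) = (p3, y, L) → [p3]□yyyy□yxyy

State sequence: p0 → p1 → p3 → p3 → p3 → p3 → p3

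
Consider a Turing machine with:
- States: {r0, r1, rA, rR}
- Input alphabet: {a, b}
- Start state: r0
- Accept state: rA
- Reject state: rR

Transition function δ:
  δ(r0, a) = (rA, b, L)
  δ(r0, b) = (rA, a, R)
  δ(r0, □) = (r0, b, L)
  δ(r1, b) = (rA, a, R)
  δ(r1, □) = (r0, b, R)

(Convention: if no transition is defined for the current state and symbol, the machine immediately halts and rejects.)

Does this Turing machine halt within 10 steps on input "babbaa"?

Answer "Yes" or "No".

Execution trace:
Initial: [r0]babbaa
Step 1: δ(r0, b) = (rA, a, R) → a[rA]abbaa

The machine reaches the accept state rA and halts.
The machine halted after 1 step (within the 10-step bound).

Answer: Yes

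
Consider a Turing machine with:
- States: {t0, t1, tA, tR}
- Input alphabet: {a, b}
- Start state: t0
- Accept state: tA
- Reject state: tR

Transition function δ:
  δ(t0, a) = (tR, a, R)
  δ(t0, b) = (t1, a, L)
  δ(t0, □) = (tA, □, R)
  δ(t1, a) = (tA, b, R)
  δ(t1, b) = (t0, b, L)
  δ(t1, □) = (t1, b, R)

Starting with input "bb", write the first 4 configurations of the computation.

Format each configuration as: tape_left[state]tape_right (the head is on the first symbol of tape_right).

Transitions applied:
Step 1: δ(t0, b) = (t1, a, L)
Step 2: δ(t1, □) = (t1, b, R)
Step 3: δ(t1, a) = (tA, b, R)

The first 4 configurations are:
[t0]bb ⊢ [t1]□ab ⊢ b[t1]ab ⊢ bb[tA]b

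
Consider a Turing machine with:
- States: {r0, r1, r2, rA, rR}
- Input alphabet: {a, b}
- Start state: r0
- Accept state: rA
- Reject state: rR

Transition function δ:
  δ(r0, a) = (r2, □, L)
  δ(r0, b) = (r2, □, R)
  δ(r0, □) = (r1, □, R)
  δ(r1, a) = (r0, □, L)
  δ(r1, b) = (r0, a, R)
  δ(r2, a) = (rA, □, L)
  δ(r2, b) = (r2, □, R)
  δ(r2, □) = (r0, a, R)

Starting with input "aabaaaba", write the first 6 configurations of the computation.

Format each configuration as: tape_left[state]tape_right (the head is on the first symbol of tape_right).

Transitions applied:
Step 1: δ(r0, a) = (r2, □, L)
Step 2: δ(r2, □) = (r0, a, R)
Step 3: δ(r0, □) = (r1, □, R)
Step 4: δ(r1, a) = (r0, □, L)
Step 5: δ(r0, □) = (r1, □, R)

The first 6 configurations are:
[r0]aabaaaba ⊢ [r2]□□abaaaba ⊢ a[r0]□abaaaba ⊢ a□[r1]abaaaba ⊢ a[r0]□□baaaba ⊢ a□[r1]□baaaba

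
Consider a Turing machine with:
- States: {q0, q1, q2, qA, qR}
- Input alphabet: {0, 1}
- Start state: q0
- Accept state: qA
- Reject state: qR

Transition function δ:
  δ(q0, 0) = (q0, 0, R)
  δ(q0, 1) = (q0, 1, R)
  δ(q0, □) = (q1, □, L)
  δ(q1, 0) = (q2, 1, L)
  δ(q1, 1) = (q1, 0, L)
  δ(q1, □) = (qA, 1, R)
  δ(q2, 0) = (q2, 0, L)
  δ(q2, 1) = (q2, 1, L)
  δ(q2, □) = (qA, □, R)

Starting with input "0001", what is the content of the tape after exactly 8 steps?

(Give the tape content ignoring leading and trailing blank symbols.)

Execution trace:
Initial: [q0]0001
Step 1: δ(q0, 0) = (q0, 0, R) → 0[q0]001
Step 2: δ(q0, 0) = (q0, 0, R) → 00[q0]01
Step 3: δ(q0, 0) = (q0, 0, R) → 000[q0]1
Step 4: δ(q0, 1) = (q0, 1, R) → 0001[q0]□
Step 5: δ(q0, □) = (q1, □, L) → 000[q1]1□
Step 6: δ(q1, 1) = (q1, 0, L) → 00[q1]00□
Step 7: δ(q1, 0) = (q2, 1, L) → 0[q2]010□
Step 8: δ(q2, 0) = (q2, 0, L) → [q2]0010□

After 8 steps, the tape (ignoring leading/trailing blanks) is: 0010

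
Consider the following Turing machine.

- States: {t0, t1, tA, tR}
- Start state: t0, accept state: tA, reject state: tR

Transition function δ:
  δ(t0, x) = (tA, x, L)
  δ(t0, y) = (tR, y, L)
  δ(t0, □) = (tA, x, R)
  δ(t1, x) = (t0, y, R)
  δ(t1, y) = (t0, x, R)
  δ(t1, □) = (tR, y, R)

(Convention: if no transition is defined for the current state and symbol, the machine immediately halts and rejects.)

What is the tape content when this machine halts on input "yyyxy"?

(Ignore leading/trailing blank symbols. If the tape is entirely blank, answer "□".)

Execution trace:
Initial: [t0]yyyxy
Step 1: δ(t0, y) = (tR, y, L) → [tR]□yyyxy

The machine reaches the reject state tR and halts.

Final tape (ignoring leading/trailing blanks): yyyxy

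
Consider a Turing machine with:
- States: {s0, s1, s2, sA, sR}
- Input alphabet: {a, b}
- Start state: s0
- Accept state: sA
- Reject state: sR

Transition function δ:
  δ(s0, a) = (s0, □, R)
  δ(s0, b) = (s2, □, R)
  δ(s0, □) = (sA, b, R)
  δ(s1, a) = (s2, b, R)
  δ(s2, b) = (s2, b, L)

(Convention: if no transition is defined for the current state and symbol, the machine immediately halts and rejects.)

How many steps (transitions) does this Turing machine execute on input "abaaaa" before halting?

Execution trace:
Initial: [s0]abaaaa
Step 1: δ(s0, a) = (s0, □, R) → □[s0]baaaa
Step 2: δ(s0, b) = (s2, □, R) → □□[s2]aaaa

No transition is defined for δ(s2, a). By convention the machine halts and rejects.

The machine executed 2 steps before halting.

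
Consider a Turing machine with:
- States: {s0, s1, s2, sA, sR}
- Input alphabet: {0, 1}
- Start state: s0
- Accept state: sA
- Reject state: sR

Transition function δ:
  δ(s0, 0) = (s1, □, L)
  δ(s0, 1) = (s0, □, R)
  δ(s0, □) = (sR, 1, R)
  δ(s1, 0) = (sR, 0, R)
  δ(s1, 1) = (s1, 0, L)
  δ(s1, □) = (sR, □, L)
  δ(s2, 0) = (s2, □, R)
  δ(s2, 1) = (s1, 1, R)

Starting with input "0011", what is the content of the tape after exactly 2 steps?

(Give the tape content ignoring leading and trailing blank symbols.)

Execution trace:
Initial: [s0]0011
Step 1: δ(s0, 0) = (s1, □, L) → [s1]□□011
Step 2: δ(s1, □) = (sR, □, L) → [sR]□□□011

The machine reaches the reject state sR and halts.

After 2 steps, the tape (ignoring leading/trailing blanks) is: 011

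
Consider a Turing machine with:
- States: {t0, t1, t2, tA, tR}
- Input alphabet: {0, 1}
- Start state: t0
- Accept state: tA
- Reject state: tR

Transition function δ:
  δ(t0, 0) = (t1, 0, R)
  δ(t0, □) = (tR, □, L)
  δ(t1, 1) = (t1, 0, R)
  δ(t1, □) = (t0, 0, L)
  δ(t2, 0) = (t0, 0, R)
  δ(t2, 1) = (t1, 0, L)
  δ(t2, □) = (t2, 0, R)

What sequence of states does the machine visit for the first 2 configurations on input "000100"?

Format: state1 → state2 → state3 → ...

Execution trace:
Initial: [t0]000100
Step 1: δ(t0, 0) = (t1, 0, R) → 0[t1]00100

No transition is defined for δ(t1, 0). By convention the machine halts and rejects.

State sequence: t0 → t1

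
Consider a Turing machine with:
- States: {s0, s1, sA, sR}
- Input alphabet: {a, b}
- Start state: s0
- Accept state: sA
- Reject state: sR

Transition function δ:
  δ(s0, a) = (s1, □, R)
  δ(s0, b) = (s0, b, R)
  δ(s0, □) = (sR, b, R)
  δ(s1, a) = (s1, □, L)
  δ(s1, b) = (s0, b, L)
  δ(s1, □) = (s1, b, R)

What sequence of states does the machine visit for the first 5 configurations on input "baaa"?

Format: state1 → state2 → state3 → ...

Execution trace:
Initial: [s0]baaa
Step 1: δ(s0, b) = (s0, b, R) → b[s0]aaa
Step 2: δ(s0, a) = (s1, □, R) → b□[s1]aa
Step 3: δ(s1, a) = (s1, □, L) → b[s1]□□a
Step 4: δ(s1, □) = (s1, b, R) → bb[s1]□a

State sequence: s0 → s0 → s1 → s1 → s1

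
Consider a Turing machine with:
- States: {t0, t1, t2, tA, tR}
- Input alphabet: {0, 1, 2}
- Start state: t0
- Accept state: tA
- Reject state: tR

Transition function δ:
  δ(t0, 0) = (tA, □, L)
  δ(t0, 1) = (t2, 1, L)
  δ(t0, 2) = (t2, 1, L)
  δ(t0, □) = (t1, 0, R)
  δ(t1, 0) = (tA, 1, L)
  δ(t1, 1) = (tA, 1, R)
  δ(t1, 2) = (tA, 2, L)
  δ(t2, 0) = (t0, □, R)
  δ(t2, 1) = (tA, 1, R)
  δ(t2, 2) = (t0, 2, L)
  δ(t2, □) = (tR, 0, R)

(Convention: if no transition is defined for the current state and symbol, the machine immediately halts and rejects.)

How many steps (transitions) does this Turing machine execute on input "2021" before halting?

Execution trace:
Initial: [t0]2021
Step 1: δ(t0, 2) = (t2, 1, L) → [t2]□1021
Step 2: δ(t2, □) = (tR, 0, R) → 0[tR]1021

The machine reaches the reject state tR and halts.

The machine executed 2 steps before halting.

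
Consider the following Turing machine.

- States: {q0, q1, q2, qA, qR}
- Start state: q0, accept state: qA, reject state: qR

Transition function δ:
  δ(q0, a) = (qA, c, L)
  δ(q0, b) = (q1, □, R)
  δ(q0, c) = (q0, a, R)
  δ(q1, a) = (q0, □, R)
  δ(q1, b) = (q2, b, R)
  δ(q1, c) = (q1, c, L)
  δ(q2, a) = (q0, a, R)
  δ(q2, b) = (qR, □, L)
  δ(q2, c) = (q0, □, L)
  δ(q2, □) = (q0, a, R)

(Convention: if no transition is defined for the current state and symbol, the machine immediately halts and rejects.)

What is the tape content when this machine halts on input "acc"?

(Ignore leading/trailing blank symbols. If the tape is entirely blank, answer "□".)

Execution trace:
Initial: [q0]acc
Step 1: δ(q0, a) = (qA, c, L) → [qA]□ccc

The machine reaches the accept state qA and halts.

Final tape (ignoring leading/trailing blanks): ccc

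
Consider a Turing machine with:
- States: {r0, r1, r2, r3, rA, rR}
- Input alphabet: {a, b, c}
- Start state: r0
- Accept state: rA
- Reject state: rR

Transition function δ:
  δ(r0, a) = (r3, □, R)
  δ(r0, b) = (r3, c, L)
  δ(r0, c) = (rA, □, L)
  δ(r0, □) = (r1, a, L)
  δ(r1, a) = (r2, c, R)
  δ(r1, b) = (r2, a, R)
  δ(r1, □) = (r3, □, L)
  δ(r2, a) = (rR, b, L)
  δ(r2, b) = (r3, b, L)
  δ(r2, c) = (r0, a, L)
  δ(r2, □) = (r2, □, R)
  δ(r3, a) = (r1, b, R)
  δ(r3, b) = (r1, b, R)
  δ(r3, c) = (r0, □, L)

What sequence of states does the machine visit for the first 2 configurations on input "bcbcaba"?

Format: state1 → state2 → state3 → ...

Execution trace:
Initial: [r0]bcbcaba
Step 1: δ(r0, b) = (r3, c, L) → [r3]□ccbcaba

No transition is defined for δ(r3, □). By convention the machine halts and rejects.

State sequence: r0 → r3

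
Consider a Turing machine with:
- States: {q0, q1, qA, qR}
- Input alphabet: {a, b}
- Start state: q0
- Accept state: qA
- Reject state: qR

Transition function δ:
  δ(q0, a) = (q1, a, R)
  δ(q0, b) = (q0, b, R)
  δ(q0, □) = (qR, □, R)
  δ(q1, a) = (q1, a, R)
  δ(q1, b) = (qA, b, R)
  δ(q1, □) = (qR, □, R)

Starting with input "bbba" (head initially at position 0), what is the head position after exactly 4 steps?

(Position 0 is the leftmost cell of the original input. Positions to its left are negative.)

Execution trace (head position shown):
Step 0: [q0]bbba  (head at position 0)
Step 1: move right → b[q0]bba  (head at position 1)
Step 2: move right → bb[q0]ba  (head at position 2)
Step 3: move right → bbb[q0]a  (head at position 3)
Step 4: move right → bbba[q1]□  (head at position 4)

After 4 steps, the head is at position 4.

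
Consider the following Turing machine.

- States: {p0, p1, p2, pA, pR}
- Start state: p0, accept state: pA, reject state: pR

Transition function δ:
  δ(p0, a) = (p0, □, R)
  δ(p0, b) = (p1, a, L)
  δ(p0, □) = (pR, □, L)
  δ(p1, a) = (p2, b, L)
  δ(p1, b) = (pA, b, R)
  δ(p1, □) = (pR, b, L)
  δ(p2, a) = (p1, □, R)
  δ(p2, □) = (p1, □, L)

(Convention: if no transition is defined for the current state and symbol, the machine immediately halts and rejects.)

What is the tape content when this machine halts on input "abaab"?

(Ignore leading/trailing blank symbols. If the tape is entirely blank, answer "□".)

Execution trace:
Initial: [p0]abaab
Step 1: δ(p0, a) = (p0, □, R) → □[p0]baab
Step 2: δ(p0, b) = (p1, a, L) → [p1]□aaab
Step 3: δ(p1, □) = (pR, b, L) → [pR]□baaab

The machine reaches the reject state pR and halts.

Final tape (ignoring leading/trailing blanks): baaab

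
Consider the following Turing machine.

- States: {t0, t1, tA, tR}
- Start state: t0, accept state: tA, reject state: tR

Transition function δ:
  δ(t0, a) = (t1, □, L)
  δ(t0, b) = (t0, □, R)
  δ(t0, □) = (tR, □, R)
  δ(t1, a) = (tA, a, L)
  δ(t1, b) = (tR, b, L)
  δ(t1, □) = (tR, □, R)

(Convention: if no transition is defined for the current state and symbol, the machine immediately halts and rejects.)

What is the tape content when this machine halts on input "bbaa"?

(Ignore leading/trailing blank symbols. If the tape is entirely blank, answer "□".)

Execution trace:
Initial: [t0]bbaa
Step 1: δ(t0, b) = (t0, □, R) → □[t0]baa
Step 2: δ(t0, b) = (t0, □, R) → □□[t0]aa
Step 3: δ(t0, a) = (t1, □, L) → □[t1]□□a
Step 4: δ(t1, □) = (tR, □, R) → □□[tR]□a

The machine reaches the reject state tR and halts.

Final tape (ignoring leading/trailing blanks): a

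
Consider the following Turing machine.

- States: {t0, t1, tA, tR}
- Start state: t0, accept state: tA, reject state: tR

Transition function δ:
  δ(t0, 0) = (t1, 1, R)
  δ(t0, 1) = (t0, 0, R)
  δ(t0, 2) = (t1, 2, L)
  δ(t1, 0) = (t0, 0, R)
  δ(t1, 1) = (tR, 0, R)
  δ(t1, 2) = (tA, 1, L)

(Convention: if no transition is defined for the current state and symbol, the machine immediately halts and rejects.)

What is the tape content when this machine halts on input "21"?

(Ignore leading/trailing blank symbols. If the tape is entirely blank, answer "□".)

Execution trace:
Initial: [t0]21
Step 1: δ(t0, 2) = (t1, 2, L) → [t1]□21

No transition is defined for δ(t1, □). By convention the machine halts and rejects.

Final tape (ignoring leading/trailing blanks): 21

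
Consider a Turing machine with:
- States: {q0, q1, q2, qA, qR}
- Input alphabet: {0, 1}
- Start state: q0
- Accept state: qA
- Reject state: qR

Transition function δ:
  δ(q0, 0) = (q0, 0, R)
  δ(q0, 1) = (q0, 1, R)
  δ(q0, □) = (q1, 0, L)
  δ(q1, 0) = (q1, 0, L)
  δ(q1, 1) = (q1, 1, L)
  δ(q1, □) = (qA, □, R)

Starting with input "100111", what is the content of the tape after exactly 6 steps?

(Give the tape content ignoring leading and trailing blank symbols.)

Execution trace:
Initial: [q0]100111
Step 1: δ(q0, 1) = (q0, 1, R) → 1[q0]00111
Step 2: δ(q0, 0) = (q0, 0, R) → 10[q0]0111
Step 3: δ(q0, 0) = (q0, 0, R) → 100[q0]111
Step 4: δ(q0, 1) = (q0, 1, R) → 1001[q0]11
Step 5: δ(q0, 1) = (q0, 1, R) → 10011[q0]1
Step 6: δ(q0, 1) = (q0, 1, R) → 100111[q0]□

After 6 steps, the tape (ignoring leading/trailing blanks) is: 100111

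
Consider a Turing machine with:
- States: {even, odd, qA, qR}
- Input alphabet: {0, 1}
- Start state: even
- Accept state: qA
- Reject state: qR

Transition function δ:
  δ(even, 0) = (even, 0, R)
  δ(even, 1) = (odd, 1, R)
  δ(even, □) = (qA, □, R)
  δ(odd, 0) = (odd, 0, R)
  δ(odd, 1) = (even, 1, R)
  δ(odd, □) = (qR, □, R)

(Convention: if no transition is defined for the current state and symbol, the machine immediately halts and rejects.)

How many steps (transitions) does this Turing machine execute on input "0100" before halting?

Execution trace:
Initial: [even]0100
Step 1: δ(even, 0) = (even, 0, R) → 0[even]100
Step 2: δ(even, 1) = (odd, 1, R) → 01[odd]00
Step 3: δ(odd, 0) = (odd, 0, R) → 010[odd]0
Step 4: δ(odd, 0) = (odd, 0, R) → 0100[odd]□
Step 5: δ(odd, □) = (qR, □, R) → 0100□[qR]□

The machine reaches the reject state qR and halts.

The machine executed 5 steps before halting.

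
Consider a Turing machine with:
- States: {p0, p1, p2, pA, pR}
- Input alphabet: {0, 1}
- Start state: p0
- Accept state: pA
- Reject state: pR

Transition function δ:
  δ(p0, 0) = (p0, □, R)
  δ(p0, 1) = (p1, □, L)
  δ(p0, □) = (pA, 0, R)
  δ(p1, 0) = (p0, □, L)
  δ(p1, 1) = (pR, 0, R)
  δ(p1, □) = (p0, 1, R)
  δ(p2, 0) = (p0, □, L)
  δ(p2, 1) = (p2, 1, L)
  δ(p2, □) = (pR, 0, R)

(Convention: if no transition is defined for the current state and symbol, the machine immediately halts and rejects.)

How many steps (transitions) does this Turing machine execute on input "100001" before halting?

Execution trace:
Initial: [p0]100001
Step 1: δ(p0, 1) = (p1, □, L) → [p1]□□00001
Step 2: δ(p1, □) = (p0, 1, R) → 1[p0]□00001
Step 3: δ(p0, □) = (pA, 0, R) → 10[pA]00001

The machine reaches the accept state pA and halts.

The machine executed 3 steps before halting.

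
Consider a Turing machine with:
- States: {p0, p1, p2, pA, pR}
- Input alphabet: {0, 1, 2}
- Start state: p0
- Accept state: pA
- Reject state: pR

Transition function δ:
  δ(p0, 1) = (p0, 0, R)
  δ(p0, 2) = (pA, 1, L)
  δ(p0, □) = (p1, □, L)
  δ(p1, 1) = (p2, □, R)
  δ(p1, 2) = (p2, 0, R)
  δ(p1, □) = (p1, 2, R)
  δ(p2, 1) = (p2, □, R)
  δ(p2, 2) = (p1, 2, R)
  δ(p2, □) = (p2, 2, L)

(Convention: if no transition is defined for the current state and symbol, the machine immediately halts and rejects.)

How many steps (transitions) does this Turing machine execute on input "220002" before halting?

Execution trace:
Initial: [p0]220002
Step 1: δ(p0, 2) = (pA, 1, L) → [pA]□120002

The machine reaches the accept state pA and halts.

The machine executed 1 step before halting.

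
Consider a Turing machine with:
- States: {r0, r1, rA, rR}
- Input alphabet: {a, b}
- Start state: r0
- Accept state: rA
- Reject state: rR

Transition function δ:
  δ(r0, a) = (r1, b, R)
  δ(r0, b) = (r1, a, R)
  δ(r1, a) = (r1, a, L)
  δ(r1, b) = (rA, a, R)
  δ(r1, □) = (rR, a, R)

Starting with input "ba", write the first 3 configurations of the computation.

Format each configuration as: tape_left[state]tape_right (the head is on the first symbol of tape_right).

Transitions applied:
Step 1: δ(r0, b) = (r1, a, R)
Step 2: δ(r1, a) = (r1, a, L)

The first 3 configurations are:
[r0]ba ⊢ a[r1]a ⊢ [r1]aa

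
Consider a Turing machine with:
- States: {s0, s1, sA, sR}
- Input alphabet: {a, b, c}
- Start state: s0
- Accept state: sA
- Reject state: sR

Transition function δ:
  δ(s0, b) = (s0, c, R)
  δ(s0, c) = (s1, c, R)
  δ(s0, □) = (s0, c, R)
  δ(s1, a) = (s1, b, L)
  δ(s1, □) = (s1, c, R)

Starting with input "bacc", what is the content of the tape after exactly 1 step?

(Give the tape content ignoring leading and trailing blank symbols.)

Execution trace:
Initial: [s0]bacc
Step 1: δ(s0, b) = (s0, c, R) → c[s0]acc

No transition is defined for δ(s0, a). By convention the machine halts and rejects.

After 1 step, the tape (ignoring leading/trailing blanks) is: cacc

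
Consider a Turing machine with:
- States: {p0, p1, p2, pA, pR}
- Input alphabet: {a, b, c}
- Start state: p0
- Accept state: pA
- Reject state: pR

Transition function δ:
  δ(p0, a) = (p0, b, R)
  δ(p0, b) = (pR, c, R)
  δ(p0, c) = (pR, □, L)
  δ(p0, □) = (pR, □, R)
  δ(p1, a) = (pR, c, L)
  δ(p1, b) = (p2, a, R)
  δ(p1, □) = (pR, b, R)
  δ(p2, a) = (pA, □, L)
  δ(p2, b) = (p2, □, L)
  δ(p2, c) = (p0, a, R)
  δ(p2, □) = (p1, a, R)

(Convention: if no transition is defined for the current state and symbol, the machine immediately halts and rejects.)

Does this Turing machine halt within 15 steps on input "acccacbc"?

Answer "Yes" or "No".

Execution trace:
Initial: [p0]acccacbc
Step 1: δ(p0, a) = (p0, b, R) → b[p0]cccacbc
Step 2: δ(p0, c) = (pR, □, L) → [pR]b□ccacbc

The machine reaches the reject state pR and halts.
The machine halted after 2 steps (within the 15-step bound).

Answer: Yes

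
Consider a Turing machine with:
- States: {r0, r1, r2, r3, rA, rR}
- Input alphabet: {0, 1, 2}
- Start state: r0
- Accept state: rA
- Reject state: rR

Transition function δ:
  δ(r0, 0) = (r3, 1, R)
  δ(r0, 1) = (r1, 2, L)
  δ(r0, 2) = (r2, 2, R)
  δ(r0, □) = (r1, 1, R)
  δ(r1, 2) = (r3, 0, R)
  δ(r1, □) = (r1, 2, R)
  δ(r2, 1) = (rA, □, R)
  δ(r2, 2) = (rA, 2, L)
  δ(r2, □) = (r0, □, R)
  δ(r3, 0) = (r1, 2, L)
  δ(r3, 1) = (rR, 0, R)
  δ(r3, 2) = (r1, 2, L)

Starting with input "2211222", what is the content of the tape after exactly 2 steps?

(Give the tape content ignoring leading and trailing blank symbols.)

Execution trace:
Initial: [r0]2211222
Step 1: δ(r0, 2) = (r2, 2, R) → 2[r2]211222
Step 2: δ(r2, 2) = (rA, 2, L) → [rA]2211222

The machine reaches the accept state rA and halts.

After 2 steps, the tape (ignoring leading/trailing blanks) is: 2211222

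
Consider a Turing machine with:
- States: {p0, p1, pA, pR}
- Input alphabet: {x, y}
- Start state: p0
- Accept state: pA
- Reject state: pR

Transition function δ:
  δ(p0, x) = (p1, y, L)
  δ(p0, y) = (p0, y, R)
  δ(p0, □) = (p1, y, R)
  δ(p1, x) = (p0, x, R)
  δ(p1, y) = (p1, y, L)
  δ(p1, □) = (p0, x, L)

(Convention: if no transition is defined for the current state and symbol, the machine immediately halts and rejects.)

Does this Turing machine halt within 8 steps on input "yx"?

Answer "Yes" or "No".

Execution trace:
Initial: [p0]yx
Step 1: δ(p0, y) = (p0, y, R) → y[p0]x
Step 2: δ(p0, x) = (p1, y, L) → [p1]yy
Step 3: δ(p1, y) = (p1, y, L) → [p1]□yy
Step 4: δ(p1, □) = (p0, x, L) → [p0]□xyy
Step 5: δ(p0, □) = (p1, y, R) → y[p1]xyy
Step 6: δ(p1, x) = (p0, x, R) → yx[p0]yy
Step 7: δ(p0, y) = (p0, y, R) → yxy[p0]y
Step 8: δ(p0, y) = (p0, y, R) → yxyy[p0]□

The machine has not reached a halting state after 8 steps.
The machine did not halt within the 8-step bound.

Answer: No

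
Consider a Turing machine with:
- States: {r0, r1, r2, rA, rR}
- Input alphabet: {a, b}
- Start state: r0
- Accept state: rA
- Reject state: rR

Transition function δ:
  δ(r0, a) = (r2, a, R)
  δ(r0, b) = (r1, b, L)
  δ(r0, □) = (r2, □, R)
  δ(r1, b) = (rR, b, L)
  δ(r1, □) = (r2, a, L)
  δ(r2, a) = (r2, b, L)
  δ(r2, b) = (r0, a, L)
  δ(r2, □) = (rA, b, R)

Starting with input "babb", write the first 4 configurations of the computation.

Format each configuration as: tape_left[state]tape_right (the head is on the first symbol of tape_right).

Transitions applied:
Step 1: δ(r0, b) = (r1, b, L)
Step 2: δ(r1, □) = (r2, a, L)
Step 3: δ(r2, □) = (rA, b, R)

The first 4 configurations are:
[r0]babb ⊢ [r1]□babb ⊢ [r2]□ababb ⊢ b[rA]ababb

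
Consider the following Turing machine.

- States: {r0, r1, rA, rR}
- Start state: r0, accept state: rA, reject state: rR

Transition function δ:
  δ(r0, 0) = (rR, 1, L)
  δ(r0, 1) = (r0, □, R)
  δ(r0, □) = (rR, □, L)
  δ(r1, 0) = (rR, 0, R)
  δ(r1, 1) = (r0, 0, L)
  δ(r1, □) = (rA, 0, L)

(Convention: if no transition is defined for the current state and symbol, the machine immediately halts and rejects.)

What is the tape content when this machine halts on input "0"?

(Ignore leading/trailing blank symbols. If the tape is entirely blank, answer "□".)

Execution trace:
Initial: [r0]0
Step 1: δ(r0, 0) = (rR, 1, L) → [rR]□1

The machine reaches the reject state rR and halts.

Final tape (ignoring leading/trailing blanks): 1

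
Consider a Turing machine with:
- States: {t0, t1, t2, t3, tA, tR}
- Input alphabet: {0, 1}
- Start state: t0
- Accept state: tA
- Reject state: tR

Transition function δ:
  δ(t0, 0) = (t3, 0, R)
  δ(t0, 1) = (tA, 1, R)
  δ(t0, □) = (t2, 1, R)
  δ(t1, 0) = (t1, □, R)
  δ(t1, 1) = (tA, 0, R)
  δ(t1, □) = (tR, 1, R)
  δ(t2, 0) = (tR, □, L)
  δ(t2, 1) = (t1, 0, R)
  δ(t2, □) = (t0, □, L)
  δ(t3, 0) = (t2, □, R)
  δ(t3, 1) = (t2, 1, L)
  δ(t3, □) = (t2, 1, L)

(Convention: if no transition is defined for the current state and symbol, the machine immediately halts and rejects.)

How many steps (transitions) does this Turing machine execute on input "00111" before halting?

Execution trace:
Initial: [t0]00111
Step 1: δ(t0, 0) = (t3, 0, R) → 0[t3]0111
Step 2: δ(t3, 0) = (t2, □, R) → 0□[t2]111
Step 3: δ(t2, 1) = (t1, 0, R) → 0□0[t1]11
Step 4: δ(t1, 1) = (tA, 0, R) → 0□00[tA]1

The machine reaches the accept state tA and halts.

The machine executed 4 steps before halting.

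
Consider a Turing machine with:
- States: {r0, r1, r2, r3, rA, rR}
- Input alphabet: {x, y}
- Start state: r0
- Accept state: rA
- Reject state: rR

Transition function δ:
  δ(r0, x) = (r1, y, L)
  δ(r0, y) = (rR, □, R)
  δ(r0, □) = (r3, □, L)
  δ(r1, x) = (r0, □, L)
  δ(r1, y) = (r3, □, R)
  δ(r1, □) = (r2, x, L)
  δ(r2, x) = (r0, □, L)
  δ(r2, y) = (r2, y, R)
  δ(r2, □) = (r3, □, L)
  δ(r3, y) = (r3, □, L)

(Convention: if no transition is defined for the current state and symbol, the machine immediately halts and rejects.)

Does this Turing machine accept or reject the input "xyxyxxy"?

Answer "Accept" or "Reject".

Execution trace:
Initial: [r0]xyxyxxy
Step 1: δ(r0, x) = (r1, y, L) → [r1]□yyxyxxy
Step 2: δ(r1, □) = (r2, x, L) → [r2]□xyyxyxxy
Step 3: δ(r2, □) = (r3, □, L) → [r3]□□xyyxyxxy

No transition is defined for δ(r3, □). By convention the machine halts and rejects.

Answer: Reject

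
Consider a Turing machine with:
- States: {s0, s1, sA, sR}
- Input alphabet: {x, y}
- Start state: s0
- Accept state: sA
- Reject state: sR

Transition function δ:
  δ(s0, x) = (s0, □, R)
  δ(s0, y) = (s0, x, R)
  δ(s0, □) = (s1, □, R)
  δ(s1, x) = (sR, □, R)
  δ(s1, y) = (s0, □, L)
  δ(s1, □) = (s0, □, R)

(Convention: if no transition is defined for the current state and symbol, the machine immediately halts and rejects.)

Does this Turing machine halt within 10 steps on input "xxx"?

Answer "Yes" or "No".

Execution trace:
Initial: [s0]xxx
Step 1: δ(s0, x) = (s0, □, R) → □[s0]xx
Step 2: δ(s0, x) = (s0, □, R) → □□[s0]x
Step 3: δ(s0, x) = (s0, □, R) → □□□[s0]□
Step 4: δ(s0, □) = (s1, □, R) → □□□□[s1]□
Step 5: δ(s1, □) = (s0, □, R) → □□□□□[s0]□
Step 6: δ(s0, □) = (s1, □, R) → □□□□□□[s1]□
Step 7: δ(s1, □) = (s0, □, R) → □□□□□□□[s0]□
Step 8: δ(s0, □) = (s1, □, R) → □□□□□□□□[s1]□
Step 9: δ(s1, □) = (s0, □, R) → □□□□□□□□□[s0]□
Step 10: δ(s0, □) = (s1, □, R) → □□□□□□□□□□[s1]□

The machine has not reached a halting state after 10 steps.
The machine did not halt within the 10-step bound.

Answer: No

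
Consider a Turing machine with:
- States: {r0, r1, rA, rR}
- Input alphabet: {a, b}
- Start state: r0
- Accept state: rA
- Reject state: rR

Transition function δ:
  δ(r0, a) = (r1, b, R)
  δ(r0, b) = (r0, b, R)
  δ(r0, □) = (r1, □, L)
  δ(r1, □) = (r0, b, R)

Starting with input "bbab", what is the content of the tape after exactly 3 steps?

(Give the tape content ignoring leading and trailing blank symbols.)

Execution trace:
Initial: [r0]bbab
Step 1: δ(r0, b) = (r0, b, R) → b[r0]bab
Step 2: δ(r0, b) = (r0, b, R) → bb[r0]ab
Step 3: δ(r0, a) = (r1, b, R) → bbb[r1]b

No transition is defined for δ(r1, b). By convention the machine halts and rejects.

After 3 steps, the tape (ignoring leading/trailing blanks) is: bbbb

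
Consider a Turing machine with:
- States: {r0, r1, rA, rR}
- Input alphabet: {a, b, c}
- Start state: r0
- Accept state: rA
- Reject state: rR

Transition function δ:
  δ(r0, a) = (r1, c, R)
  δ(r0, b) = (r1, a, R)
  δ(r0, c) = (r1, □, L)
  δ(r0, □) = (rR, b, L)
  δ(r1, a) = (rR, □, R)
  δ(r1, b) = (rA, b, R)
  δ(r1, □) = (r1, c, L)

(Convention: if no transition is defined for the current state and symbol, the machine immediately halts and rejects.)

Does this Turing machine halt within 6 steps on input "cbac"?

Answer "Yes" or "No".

Execution trace:
Initial: [r0]cbac
Step 1: δ(r0, c) = (r1, □, L) → [r1]□□bac
Step 2: δ(r1, □) = (r1, c, L) → [r1]□c□bac
Step 3: δ(r1, □) = (r1, c, L) → [r1]□cc□bac
Step 4: δ(r1, □) = (r1, c, L) → [r1]□ccc□bac
Step 5: δ(r1, □) = (r1, c, L) → [r1]□cccc□bac
Step 6: δ(r1, □) = (r1, c, L) → [r1]□ccccc□bac

The machine has not reached a halting state after 6 steps.
The machine did not halt within the 6-step bound.

Answer: No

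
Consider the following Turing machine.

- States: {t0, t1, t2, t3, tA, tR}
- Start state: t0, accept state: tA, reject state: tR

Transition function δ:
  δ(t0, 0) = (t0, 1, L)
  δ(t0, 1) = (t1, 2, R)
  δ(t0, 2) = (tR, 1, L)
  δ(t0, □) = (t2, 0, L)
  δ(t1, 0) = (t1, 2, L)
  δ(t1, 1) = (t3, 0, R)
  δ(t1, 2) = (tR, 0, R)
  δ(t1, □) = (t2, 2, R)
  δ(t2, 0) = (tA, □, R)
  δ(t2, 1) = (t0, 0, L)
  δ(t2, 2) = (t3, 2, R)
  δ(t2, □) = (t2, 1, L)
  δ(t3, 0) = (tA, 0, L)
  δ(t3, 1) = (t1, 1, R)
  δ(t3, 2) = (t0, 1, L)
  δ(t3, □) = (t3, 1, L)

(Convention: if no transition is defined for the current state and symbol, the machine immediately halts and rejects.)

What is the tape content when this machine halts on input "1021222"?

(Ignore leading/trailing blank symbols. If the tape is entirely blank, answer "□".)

Execution trace:
Initial: [t0]1021222
Step 1: δ(t0, 1) = (t1, 2, R) → 2[t1]021222
Step 2: δ(t1, 0) = (t1, 2, L) → [t1]2221222
Step 3: δ(t1, 2) = (tR, 0, R) → 0[tR]221222

The machine reaches the reject state tR and halts.

Final tape (ignoring leading/trailing blanks): 0221222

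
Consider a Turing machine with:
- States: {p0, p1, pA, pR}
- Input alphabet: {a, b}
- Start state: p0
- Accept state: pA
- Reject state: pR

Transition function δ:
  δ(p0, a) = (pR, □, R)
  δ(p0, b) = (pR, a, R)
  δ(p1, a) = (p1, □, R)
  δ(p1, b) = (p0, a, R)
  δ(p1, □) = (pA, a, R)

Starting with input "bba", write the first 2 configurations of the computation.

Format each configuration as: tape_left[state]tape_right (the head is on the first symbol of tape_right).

Transitions applied:
Step 1: δ(p0, b) = (pR, a, R)

The first 2 configurations are:
[p0]bba ⊢ a[pR]ba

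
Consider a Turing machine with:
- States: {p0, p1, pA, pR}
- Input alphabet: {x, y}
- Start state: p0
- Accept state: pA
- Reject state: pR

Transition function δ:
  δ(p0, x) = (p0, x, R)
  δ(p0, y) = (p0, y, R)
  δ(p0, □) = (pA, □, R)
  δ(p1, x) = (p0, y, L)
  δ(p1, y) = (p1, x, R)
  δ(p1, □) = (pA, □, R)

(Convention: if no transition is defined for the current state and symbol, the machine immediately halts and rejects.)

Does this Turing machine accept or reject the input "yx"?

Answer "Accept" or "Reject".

Execution trace:
Initial: [p0]yx
Step 1: δ(p0, y) = (p0, y, R) → y[p0]x
Step 2: δ(p0, x) = (p0, x, R) → yx[p0]□
Step 3: δ(p0, □) = (pA, □, R) → yx□[pA]□

The machine reaches the accept state pA and halts.

Answer: Accept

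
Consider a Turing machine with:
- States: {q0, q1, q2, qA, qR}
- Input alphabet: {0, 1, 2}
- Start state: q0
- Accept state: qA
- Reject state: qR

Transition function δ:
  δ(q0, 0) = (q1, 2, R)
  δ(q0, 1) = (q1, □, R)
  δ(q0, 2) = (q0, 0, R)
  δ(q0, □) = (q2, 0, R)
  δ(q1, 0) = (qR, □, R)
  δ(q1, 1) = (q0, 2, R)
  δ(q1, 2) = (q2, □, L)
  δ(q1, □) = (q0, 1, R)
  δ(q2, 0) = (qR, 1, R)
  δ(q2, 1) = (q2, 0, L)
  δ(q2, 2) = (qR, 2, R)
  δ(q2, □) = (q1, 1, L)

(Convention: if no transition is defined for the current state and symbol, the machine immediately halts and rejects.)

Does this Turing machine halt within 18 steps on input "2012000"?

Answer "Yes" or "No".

Execution trace:
Initial: [q0]2012000
Step 1: δ(q0, 2) = (q0, 0, R) → 0[q0]012000
Step 2: δ(q0, 0) = (q1, 2, R) → 02[q1]12000
Step 3: δ(q1, 1) = (q0, 2, R) → 022[q0]2000
Step 4: δ(q0, 2) = (q0, 0, R) → 0220[q0]000
Step 5: δ(q0, 0) = (q1, 2, R) → 02202[q1]00
Step 6: δ(q1, 0) = (qR, □, R) → 02202□[qR]0

The machine reaches the reject state qR and halts.
The machine halted after 6 steps (within the 18-step bound).

Answer: Yes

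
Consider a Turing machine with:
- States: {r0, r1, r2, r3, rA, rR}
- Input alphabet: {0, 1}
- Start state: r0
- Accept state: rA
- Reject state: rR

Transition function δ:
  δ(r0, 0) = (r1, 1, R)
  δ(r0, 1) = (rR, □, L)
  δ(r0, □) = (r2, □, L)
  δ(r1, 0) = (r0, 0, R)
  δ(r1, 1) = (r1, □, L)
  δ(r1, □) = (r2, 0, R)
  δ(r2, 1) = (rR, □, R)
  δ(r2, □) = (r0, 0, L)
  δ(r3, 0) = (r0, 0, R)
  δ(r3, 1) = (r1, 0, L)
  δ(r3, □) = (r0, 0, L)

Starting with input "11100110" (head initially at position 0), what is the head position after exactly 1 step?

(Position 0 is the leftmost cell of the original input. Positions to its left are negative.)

Execution trace (head position shown):
Step 0: [r0]11100110  (head at position 0)
Step 1: move left → [rR]□□1100110  (head at position -1)

After 1 step, the head is at position -1.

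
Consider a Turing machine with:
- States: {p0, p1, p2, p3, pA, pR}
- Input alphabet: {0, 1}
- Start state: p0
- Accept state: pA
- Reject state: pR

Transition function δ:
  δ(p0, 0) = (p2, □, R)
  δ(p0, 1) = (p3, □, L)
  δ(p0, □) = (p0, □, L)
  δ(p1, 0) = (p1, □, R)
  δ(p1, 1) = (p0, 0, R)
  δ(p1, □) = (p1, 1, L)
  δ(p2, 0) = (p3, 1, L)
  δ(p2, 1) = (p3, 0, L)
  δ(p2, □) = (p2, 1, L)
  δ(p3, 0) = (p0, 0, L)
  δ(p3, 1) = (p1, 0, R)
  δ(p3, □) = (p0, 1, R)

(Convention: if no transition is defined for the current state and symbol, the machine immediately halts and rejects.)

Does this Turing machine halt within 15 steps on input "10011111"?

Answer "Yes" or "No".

Execution trace:
Initial: [p0]10011111
Step 1: δ(p0, 1) = (p3, □, L) → [p3]□□0011111
Step 2: δ(p3, □) = (p0, 1, R) → 1[p0]□0011111
Step 3: δ(p0, □) = (p0, □, L) → [p0]1□0011111
Step 4: δ(p0, 1) = (p3, □, L) → [p3]□□□0011111
Step 5: δ(p3, □) = (p0, 1, R) → 1[p0]□□0011111
Step 6: δ(p0, □) = (p0, □, L) → [p0]1□□0011111
Step 7: δ(p0, 1) = (p3, □, L) → [p3]□□□□0011111
Step 8: δ(p3, □) = (p0, 1, R) → 1[p0]□□□0011111
Step 9: δ(p0, □) = (p0, □, L) → [p0]1□□□0011111
Step 10: δ(p0, 1) = (p3, □, L) → [p3]□□□□□0011111
Step 11: δ(p3, □) = (p0, 1, R) → 1[p0]□□□□0011111
Step 12: δ(p0, □) = (p0, □, L) → [p0]1□□□□0011111
Step 13: δ(p0, 1) = (p3, □, L) → [p3]□□□□□□0011111
Step 14: δ(p3, □) = (p0, 1, R) → 1[p0]□□□□□0011111
Step 15: δ(p0, □) = (p0, □, L) → [p0]1□□□□□0011111

The machine has not reached a halting state after 15 steps.
The machine did not halt within the 15-step bound.

Answer: No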